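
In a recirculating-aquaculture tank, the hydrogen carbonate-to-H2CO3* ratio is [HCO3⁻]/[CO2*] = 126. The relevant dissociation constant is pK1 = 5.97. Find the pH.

From K1 = [H⁺][HCO3⁻]/[CO2*]:  pH = pK1 + log₁₀([HCO3⁻]/[CO2*])
log₁₀(126) = +2.100
pH = 5.97 + (+2.100) = 8.07

pH = 8.07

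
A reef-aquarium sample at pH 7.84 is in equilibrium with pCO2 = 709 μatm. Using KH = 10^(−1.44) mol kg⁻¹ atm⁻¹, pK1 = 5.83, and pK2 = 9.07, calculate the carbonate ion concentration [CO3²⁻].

[CO2*] = KH · pCO2 = 10^(−1.44) × 709×10^-6 = 2.574×10^-5 mol/kg
α₀ = 1/(1 + K1/[H⁺] + K1K2/[H⁺]²) = 1/(1 + 10^+2.01 + 10^+0.78) = 0.009145
DIC = [CO2*]/α₀ = 2.574×10^-5 / 0.009145 = 2.815 mmol/kg
[CO3²⁻] = α₂·DIC; α₂ = 0.05510, so [CO3²⁻] = 0.05510 × 2.815 = 0.155 mmol/kg

[CO3²⁻] = 0.155 mmol/kg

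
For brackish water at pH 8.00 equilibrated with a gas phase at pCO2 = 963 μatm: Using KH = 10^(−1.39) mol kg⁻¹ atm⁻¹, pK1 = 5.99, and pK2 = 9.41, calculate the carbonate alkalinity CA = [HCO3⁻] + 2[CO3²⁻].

CA = 4.33 mmol/kg

[CO2*] = KH · pCO2 = 10^(−1.39) × 963×10^-6 = 3.923×10^-5 mol/kg
α₀ = 1/(1 + K1/[H⁺] + K1K2/[H⁺]²) = 1/(1 + 10^+2.01 + 10^+0.60) = 0.009319
DIC = [CO2*]/α₀ = 3.923×10^-5 / 0.009319 = 4.210 mmol/kg
CA = (α₁ + 2α₂)·DIC = (0.9536 + 2×0.03710) × 4.210 = 4.33 mmol/kg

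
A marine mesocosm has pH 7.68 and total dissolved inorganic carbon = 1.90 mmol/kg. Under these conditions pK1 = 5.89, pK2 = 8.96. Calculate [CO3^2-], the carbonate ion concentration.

α₂ = 1 / (1 + [H⁺]/K2 + [H⁺]²/(K1K2)) = 1 / (1 + 10^+1.28 + 10^-0.51)
   = 1 / (1 + 19.055 + 0.30903) = 1/20.364 = 0.04911
[CO3²⁻] = α₂ × DIC = 0.04911 × 1.90 = 0.0933 mmol/kg

[CO3²⁻] = 0.0933 mmol/kg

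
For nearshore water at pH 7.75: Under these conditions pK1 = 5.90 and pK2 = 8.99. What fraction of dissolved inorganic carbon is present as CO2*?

α₀ = 1 / (1 + K1/[H⁺] + K1K2/[H⁺]²) = 1 / (1 + 10^+1.85 + 10^+0.61)
   = 1 / (1 + 70.795 + 4.0738) = 1/75.868 = 0.01318

α₀ = 0.0132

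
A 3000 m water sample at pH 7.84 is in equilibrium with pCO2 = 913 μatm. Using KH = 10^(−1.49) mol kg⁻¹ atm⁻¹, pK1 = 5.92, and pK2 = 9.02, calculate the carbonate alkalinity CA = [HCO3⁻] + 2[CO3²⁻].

[CO2*] = KH · pCO2 = 10^(−1.49) × 913×10^-6 = 2.954×10^-5 mol/kg
α₀ = 1/(1 + K1/[H⁺] + K1K2/[H⁺]²) = 1/(1 + 10^+1.92 + 10^+0.74) = 0.01115
DIC = [CO2*]/α₀ = 2.954×10^-5 / 0.01115 = 2.649 mmol/kg
CA = (α₁ + 2α₂)·DIC = (0.9276 + 2×0.06128) × 2.649 = 2.78 mmol/kg

CA = 2.78 mmol/kg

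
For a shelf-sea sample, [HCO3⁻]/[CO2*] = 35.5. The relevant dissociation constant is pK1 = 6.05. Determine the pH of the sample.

From K1 = [H⁺][HCO3⁻]/[CO2*]:  pH = pK1 + log₁₀([HCO3⁻]/[CO2*])
log₁₀(35.5) = +1.550
pH = 6.05 + (+1.550) = 7.60

pH = 7.60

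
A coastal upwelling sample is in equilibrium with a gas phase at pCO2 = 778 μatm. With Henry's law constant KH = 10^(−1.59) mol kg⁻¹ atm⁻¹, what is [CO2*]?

KH = 10^(−1.59) = 2.570×10^-2 mol kg⁻¹ atm⁻¹
[CO2*] = KH · pCO2 = 2.570×10^-2 × 778×10^-6 atm = 2.00×10^-5 mol/kg

[CO2*] = 20.0 μmol/kg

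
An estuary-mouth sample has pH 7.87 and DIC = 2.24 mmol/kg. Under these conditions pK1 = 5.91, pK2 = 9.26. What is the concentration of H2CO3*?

α₀ = 1 / (1 + K1/[H⁺] + K1K2/[H⁺]²) = 1 / (1 + 10^+1.96 + 10^+0.57)
   = 1 / (1 + 91.201 + 3.7154) = 1/95.916 = 0.01043
[CO2*] = α₀ × DIC = 0.01043 × 2.24 = 0.0234 mmol/kg

[CO2*] = 0.0234 mmol/kg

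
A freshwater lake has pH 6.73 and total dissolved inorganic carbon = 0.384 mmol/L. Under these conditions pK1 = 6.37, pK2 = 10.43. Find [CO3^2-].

[CO3²⁻] = 0.0533 μmol/L

α₂ = 1 / (1 + [H⁺]/K2 + [H⁺]²/(K1K2)) = 1 / (1 + 10^+3.70 + 10^+3.34)
   = 1 / (1 + 5011.9 + 2187.8) = 1/7200.6 = 0.0001389
[CO3²⁻] = α₂ × DIC = 0.0001389 × 0.384 = 5.33×10^-5 mmol/L = 0.0533 μmol/L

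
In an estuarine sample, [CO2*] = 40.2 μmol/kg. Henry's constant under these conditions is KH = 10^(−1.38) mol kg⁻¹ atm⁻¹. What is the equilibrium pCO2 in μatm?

pCO2 = 964 μatm

KH = 10^(−1.38) = 4.169×10^-2 mol kg⁻¹ atm⁻¹
pCO2 = [CO2*]/KH = 40.2×10^-6 / 4.169×10^-2 = 9.64×10^-4 atm = 964 μatm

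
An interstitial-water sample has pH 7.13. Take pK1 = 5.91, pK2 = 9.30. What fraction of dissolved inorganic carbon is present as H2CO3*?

α₀ = 0.0565

α₀ = 1 / (1 + K1/[H⁺] + K1K2/[H⁺]²) = 1 / (1 + 10^+1.22 + 10^-0.95)
   = 1 / (1 + 16.596 + 0.11220) = 1/17.708 = 0.05647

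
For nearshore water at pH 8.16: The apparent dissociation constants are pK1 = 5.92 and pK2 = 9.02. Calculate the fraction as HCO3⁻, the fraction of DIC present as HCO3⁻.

α₁ = 1 / (1 + [H⁺]/K1 + K2/[H⁺]) = 1 / (1 + 10^-2.24 + 10^-0.86)
   = 1 / (1 + 0.0057544 + 0.13804) = 1/1.1438 = 0.8743

α₁ = 0.874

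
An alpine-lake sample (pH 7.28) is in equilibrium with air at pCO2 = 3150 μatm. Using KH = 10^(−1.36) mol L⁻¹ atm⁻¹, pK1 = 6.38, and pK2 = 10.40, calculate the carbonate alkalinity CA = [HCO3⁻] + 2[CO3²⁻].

CA = 1.09 mmol/L

[CO2*] = KH · pCO2 = 10^(−1.36) × 3150×10^-6 = 1.375×10^-4 mol/L
α₀ = 1/(1 + K1/[H⁺] + K1K2/[H⁺]²) = 1/(1 + 10^+0.90 + 10^-2.22) = 0.1117
DIC = [CO2*]/α₀ = 1.375×10^-4 / 0.1117 = 1.231 mmol/L
CA = (α₁ + 2α₂)·DIC = (0.8876 + 2×0.0006733) × 1.231 = 1.09 mmol/L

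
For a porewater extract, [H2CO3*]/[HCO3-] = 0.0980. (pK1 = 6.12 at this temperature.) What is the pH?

From K1 = [H⁺][HCO3-]/[H2CO3*]:  pH = pK1 − log₁₀([H2CO3*]/[HCO3-])
log₁₀(0.0980) = -1.009
pH = 6.12 − (-1.009) = 7.13

pH = 7.13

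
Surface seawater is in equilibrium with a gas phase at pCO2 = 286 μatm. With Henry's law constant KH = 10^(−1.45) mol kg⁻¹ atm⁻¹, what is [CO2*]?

[CO2*] = 10.1 μmol/kg

KH = 10^(−1.45) = 3.548×10^-2 mol kg⁻¹ atm⁻¹
[CO2*] = KH · pCO2 = 3.548×10^-2 × 286×10^-6 atm = 1.01×10^-5 mol/kg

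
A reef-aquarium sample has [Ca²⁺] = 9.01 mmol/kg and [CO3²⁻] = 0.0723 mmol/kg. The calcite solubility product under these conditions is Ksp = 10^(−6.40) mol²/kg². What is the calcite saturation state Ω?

Ksp = 10^(−6.40) = 3.981×10^-7
Ω = [Ca²⁺][CO3²⁻]/Ksp = (9.01×10^-3)(0.0723×10^-3) / 3.981×10^-7 = 1.64

Ω = 1.64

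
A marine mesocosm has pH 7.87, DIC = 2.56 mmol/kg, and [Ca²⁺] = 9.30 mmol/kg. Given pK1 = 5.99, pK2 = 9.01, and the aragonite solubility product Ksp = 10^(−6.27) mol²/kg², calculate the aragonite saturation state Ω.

Ω = 2.96

α₂ = 1 / (1 + [H⁺]/K2 + [H⁺]²/(K1K2)) = 1 / (1 + 10^+1.14 + 10^-0.74)
   = 1 / (1 + 13.804 + 0.18197) = 1/14.986 = 0.06673
[CO3²⁻] = α₂ × DIC = 0.06673 × 2.56 = 0.1708 mmol/kg
Ksp = 10^(−6.27) = 5.370×10^-7
Ω = [Ca²⁺][CO3²⁻]/Ksp = (9.30×10^-3)(1.708×10^-4) / 5.370×10^-7 = 2.96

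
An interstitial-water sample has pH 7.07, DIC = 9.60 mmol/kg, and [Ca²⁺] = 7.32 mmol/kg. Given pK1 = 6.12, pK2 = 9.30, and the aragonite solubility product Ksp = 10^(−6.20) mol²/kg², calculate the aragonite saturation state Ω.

α₂ = 1 / (1 + [H⁺]/K2 + [H⁺]²/(K1K2)) = 1 / (1 + 10^+2.23 + 10^+1.28)
   = 1 / (1 + 169.82 + 19.055) = 1/189.88 = 0.005267
[CO3²⁻] = α₂ × DIC = 0.005267 × 9.60 = 0.05056 mmol/kg
Ksp = 10^(−6.20) = 6.310×10^-7
Ω = [Ca²⁺][CO3²⁻]/Ksp = (7.32×10^-3)(5.056×10^-5) / 6.310×10^-7 = 0.587

Ω = 0.587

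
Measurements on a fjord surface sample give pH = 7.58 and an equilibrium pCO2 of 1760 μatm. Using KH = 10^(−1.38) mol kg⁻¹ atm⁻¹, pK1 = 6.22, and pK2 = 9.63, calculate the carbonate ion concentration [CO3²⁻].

[CO2*] = KH · pCO2 = 10^(−1.38) × 1760×10^-6 = 7.337×10^-5 mol/kg
α₀ = 1/(1 + K1/[H⁺] + K1K2/[H⁺]²) = 1/(1 + 10^+1.36 + 10^-0.69) = 0.04147
DIC = [CO2*]/α₀ = 7.337×10^-5 / 0.04147 = 1.769 mmol/kg
[CO3²⁻] = α₂·DIC; α₂ = 0.008467, so [CO3²⁻] = 0.008467 × 1.769 = 0.0150 mmol/kg = 15.0 μmol/kg

[CO3²⁻] = 15.0 μmol/kg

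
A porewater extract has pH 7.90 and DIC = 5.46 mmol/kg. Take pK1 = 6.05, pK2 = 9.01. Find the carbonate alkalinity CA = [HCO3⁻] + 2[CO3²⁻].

CA = 5.78 mmol/kg

CA = [HCO3⁻] + 2[CO3²⁻] = (α₁ + 2α₂)·DIC
At pH 7.90: [H⁺]/K1 = 10^-1.85 = 0.014125, K2/[H⁺] = 10^-1.11 = 0.077625
α₁ = 1/(1 + 0.014125 + 0.077625) = 1/1.0918 = 0.9160; α₂ = α₁·K2/[H⁺] = 0.07110
α₁ + 2α₂ = 1.0582
CA = 1.0582 × 5.46 = 5.78 mmol/kg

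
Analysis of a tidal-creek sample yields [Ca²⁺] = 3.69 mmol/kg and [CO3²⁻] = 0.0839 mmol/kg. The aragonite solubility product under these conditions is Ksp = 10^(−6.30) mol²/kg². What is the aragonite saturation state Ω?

Ksp = 10^(−6.30) = 5.012×10^-7
Ω = [Ca²⁺][CO3²⁻]/Ksp = (3.69×10^-3)(0.0839×10^-3) / 5.012×10^-7 = 0.618

Ω = 0.618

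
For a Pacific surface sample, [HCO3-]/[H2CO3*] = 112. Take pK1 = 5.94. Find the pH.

From K1 = [H⁺][HCO3-]/[H2CO3*]:  pH = pK1 + log₁₀([HCO3-]/[H2CO3*])
log₁₀(112) = +2.049
pH = 5.94 + (+2.049) = 7.99

pH = 7.99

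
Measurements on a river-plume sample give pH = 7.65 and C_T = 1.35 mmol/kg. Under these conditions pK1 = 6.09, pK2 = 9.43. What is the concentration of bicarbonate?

α₁ = 1 / (1 + [H⁺]/K1 + K2/[H⁺]) = 1 / (1 + 10^-1.56 + 10^-1.78)
   = 1 / (1 + 0.027542 + 0.016596) = 1/1.0441 = 0.9577
[HCO3⁻] = α₁ × DIC = 0.9577 × 1.35 = 1.29 mmol/kg

[HCO3⁻] = 1.29 mmol/kg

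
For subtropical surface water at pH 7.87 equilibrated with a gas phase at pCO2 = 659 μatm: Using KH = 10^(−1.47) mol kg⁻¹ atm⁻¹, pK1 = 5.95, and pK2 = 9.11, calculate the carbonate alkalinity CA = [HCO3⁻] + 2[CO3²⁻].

[CO2*] = KH · pCO2 = 10^(−1.47) × 659×10^-6 = 2.233×10^-5 mol/kg
α₀ = 1/(1 + K1/[H⁺] + K1K2/[H⁺]²) = 1/(1 + 10^+1.92 + 10^+0.68) = 0.01124
DIC = [CO2*]/α₀ = 2.233×10^-5 / 0.01124 = 1.987 mmol/kg
CA = (α₁ + 2α₂)·DIC = (0.9350 + 2×0.05380) × 1.987 = 2.07 mmol/kg

CA = 2.07 mmol/kg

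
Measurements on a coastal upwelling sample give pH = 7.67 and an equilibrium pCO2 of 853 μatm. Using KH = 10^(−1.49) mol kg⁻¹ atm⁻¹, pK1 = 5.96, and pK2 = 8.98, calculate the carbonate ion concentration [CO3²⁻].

[CO2*] = KH · pCO2 = 10^(−1.49) × 853×10^-6 = 2.760×10^-5 mol/kg
α₀ = 1/(1 + K1/[H⁺] + K1K2/[H⁺]²) = 1/(1 + 10^+1.71 + 10^+0.40) = 0.01825
DIC = [CO2*]/α₀ = 2.760×10^-5 / 0.01825 = 1.513 mmol/kg
[CO3²⁻] = α₂·DIC; α₂ = 0.04584, so [CO3²⁻] = 0.04584 × 1.513 = 0.0693 mmol/kg

[CO3²⁻] = 0.0693 mmol/kg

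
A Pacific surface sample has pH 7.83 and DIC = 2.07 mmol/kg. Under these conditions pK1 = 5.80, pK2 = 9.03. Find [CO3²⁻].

[CO3²⁻] = 0.122 mmol/kg

α₂ = 1 / (1 + [H⁺]/K2 + [H⁺]²/(K1K2)) = 1 / (1 + 10^+1.20 + 10^-0.83)
   = 1 / (1 + 15.849 + 0.14791) = 1/16.997 = 0.05883
[CO3²⁻] = α₂ × DIC = 0.05883 × 2.07 = 0.122 mmol/kg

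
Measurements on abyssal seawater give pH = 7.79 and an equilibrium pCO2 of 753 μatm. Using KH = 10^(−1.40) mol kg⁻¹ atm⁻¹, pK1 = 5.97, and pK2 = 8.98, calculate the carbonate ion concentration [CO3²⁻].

[CO3²⁻] = 0.128 mmol/kg

[CO2*] = KH · pCO2 = 10^(−1.40) × 753×10^-6 = 2.998×10^-5 mol/kg
α₀ = 1/(1 + K1/[H⁺] + K1K2/[H⁺]²) = 1/(1 + 10^+1.82 + 10^+0.63) = 0.01402
DIC = [CO2*]/α₀ = 2.998×10^-5 / 0.01402 = 2.138 mmol/kg
[CO3²⁻] = α₂·DIC; α₂ = 0.05980, so [CO3²⁻] = 0.05980 × 2.138 = 0.128 mmol/kg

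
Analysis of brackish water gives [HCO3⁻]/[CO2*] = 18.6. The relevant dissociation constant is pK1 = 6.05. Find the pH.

pH = 7.32

From K1 = [H⁺][HCO3⁻]/[CO2*]:  pH = pK1 + log₁₀([HCO3⁻]/[CO2*])
log₁₀(18.6) = +1.270
pH = 6.05 + (+1.270) = 7.32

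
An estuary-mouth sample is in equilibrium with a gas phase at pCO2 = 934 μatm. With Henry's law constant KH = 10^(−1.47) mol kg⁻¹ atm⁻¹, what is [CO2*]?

[CO2*] = 31.6 μmol/kg

KH = 10^(−1.47) = 3.388×10^-2 mol kg⁻¹ atm⁻¹
[CO2*] = KH · pCO2 = 3.388×10^-2 × 934×10^-6 atm = 3.16×10^-5 mol/kg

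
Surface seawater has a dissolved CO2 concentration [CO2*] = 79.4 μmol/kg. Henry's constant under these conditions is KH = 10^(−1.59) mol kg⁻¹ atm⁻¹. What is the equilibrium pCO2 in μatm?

pCO2 = 3090 μatm

KH = 10^(−1.59) = 2.570×10^-2 mol kg⁻¹ atm⁻¹
pCO2 = [CO2*]/KH = 79.4×10^-6 / 2.570×10^-2 = 3.09×10^-3 atm = 3090 μatm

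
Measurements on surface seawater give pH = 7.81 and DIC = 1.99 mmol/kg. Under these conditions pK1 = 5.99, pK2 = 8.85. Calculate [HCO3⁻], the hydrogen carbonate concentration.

[HCO3⁻] = 1.80 mmol/kg

α₁ = 1 / (1 + [H⁺]/K1 + K2/[H⁺]) = 1 / (1 + 10^-1.82 + 10^-1.04)
   = 1 / (1 + 0.015136 + 0.091201) = 1/1.1063 = 0.9039
[HCO3⁻] = α₁ × DIC = 0.9039 × 1.99 = 1.80 mmol/kg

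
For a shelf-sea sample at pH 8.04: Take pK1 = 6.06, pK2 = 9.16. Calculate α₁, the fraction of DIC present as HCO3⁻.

α₁ = 1 / (1 + [H⁺]/K1 + K2/[H⁺]) = 1 / (1 + 10^-1.98 + 10^-1.12)
   = 1 / (1 + 0.010471 + 0.075858) = 1/1.0863 = 0.9205

α₁ = 0.921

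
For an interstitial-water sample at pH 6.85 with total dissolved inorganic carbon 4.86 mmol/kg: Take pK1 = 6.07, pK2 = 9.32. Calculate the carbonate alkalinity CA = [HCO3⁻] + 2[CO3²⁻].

CA = [HCO3⁻] + 2[CO3²⁻] = (α₁ + 2α₂)·DIC
At pH 6.85: [H⁺]/K1 = 10^-0.78 = 0.16596, K2/[H⁺] = 10^-2.47 = 0.0033884
α₁ = 1/(1 + 0.16596 + 0.0033884) = 1/1.1693 = 0.8552; α₂ = α₁·K2/[H⁺] = 0.002898
α₁ + 2α₂ = 0.8610
CA = 0.8610 × 4.86 = 4.18 mmol/kg

CA = 4.18 mmol/kg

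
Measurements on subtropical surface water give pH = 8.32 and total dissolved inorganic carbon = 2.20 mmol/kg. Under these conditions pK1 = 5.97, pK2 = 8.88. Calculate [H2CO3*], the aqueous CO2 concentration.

[CO2*] = 7.68 μmol/kg

α₀ = 1 / (1 + K1/[H⁺] + K1K2/[H⁺]²) = 1 / (1 + 10^+2.35 + 10^+1.79)
   = 1 / (1 + 223.87 + 61.660) = 1/286.53 = 0.003490
[CO2*] = α₀ × DIC = 0.003490 × 2.20 = 0.00768 mmol/kg = 7.68 μmol/kg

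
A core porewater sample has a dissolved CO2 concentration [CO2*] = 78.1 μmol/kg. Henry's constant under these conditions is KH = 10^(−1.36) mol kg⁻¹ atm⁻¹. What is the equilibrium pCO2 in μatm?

KH = 10^(−1.36) = 4.365×10^-2 mol kg⁻¹ atm⁻¹
pCO2 = [CO2*]/KH = 78.1×10^-6 / 4.365×10^-2 = 1.79×10^-3 atm = 1790 μatm

pCO2 = 1790 μatm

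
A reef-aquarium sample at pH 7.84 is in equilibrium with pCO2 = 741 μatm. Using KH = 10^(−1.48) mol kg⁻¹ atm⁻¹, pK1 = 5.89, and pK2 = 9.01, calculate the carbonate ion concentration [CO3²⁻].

[CO3²⁻] = 0.148 mmol/kg

[CO2*] = KH · pCO2 = 10^(−1.48) × 741×10^-6 = 2.454×10^-5 mol/kg
α₀ = 1/(1 + K1/[H⁺] + K1K2/[H⁺]²) = 1/(1 + 10^+1.95 + 10^+0.78) = 0.01040
DIC = [CO2*]/α₀ = 2.454×10^-5 / 0.01040 = 2.359 mmol/kg
[CO3²⁻] = α₂·DIC; α₂ = 0.06267, so [CO3²⁻] = 0.06267 × 2.359 = 0.148 mmol/kg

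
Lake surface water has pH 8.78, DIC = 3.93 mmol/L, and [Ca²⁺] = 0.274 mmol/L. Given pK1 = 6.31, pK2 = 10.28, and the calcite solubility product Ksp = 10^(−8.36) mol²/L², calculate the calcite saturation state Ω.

α₂ = 1 / (1 + [H⁺]/K2 + [H⁺]²/(K1K2)) = 1 / (1 + 10^+1.50 + 10^-0.97)
   = 1 / (1 + 31.623 + 0.10715) = 1/32.730 = 0.03055
[CO3²⁻] = α₂ × DIC = 0.03055 × 3.93 = 0.1201 mmol/L
Ksp = 10^(−8.36) = 4.365×10^-9
Ω = [Ca²⁺][CO3²⁻]/Ksp = (0.274×10^-3)(1.201×10^-4) / 4.365×10^-9 = 7.54

Ω = 7.54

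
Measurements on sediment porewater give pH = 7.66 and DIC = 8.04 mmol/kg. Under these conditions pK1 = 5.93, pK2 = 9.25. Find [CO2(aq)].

[CO2*] = 0.143 mmol/kg

α₀ = 1 / (1 + K1/[H⁺] + K1K2/[H⁺]²) = 1 / (1 + 10^+1.73 + 10^+0.14)
   = 1 / (1 + 53.703 + 1.3804) = 1/56.084 = 0.01783
[CO2*] = α₀ × DIC = 0.01783 × 8.04 = 0.143 mmol/kg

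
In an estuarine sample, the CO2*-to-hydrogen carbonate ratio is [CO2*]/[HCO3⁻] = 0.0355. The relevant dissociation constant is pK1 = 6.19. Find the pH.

pH = 7.64

From K1 = [H⁺][HCO3⁻]/[CO2*]:  pH = pK1 − log₁₀([CO2*]/[HCO3⁻])
log₁₀(0.0355) = -1.450
pH = 6.19 − (-1.450) = 7.64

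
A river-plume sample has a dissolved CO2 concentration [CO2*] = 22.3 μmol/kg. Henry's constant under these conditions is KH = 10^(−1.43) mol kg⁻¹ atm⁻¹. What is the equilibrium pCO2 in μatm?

pCO2 = 600 μatm

KH = 10^(−1.43) = 3.715×10^-2 mol kg⁻¹ atm⁻¹
pCO2 = [CO2*]/KH = 22.3×10^-6 / 3.715×10^-2 = 6.00×10^-4 atm = 600 μatm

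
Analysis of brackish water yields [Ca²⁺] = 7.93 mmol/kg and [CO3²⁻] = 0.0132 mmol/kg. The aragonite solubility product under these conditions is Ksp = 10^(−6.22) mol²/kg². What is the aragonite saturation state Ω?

Ω = 0.174

Ksp = 10^(−6.22) = 6.026×10^-7
Ω = [Ca²⁺][CO3²⁻]/Ksp = (7.93×10^-3)(0.0132×10^-3) / 6.026×10^-7 = 0.174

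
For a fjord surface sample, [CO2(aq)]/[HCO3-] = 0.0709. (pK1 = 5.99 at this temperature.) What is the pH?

pH = 7.14

From K1 = [H⁺][HCO3-]/[CO2(aq)]:  pH = pK1 − log₁₀([CO2(aq)]/[HCO3-])
log₁₀(0.0709) = -1.149
pH = 5.99 − (-1.149) = 7.14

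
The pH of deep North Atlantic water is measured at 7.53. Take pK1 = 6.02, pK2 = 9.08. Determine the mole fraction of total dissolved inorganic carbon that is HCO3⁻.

α₁ = 1 / (1 + [H⁺]/K1 + K2/[H⁺]) = 1 / (1 + 10^-1.51 + 10^-1.55)
   = 1 / (1 + 0.030903 + 0.028184) = 1/1.0591 = 0.9442

α₁ = 0.944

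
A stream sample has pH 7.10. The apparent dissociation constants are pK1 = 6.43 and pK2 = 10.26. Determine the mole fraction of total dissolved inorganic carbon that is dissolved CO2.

α₀ = 1 / (1 + K1/[H⁺] + K1K2/[H⁺]²) = 1 / (1 + 10^+0.67 + 10^-2.49)
   = 1 / (1 + 4.6774 + 0.0032359) = 1/5.6806 = 0.1760

α₀ = 0.176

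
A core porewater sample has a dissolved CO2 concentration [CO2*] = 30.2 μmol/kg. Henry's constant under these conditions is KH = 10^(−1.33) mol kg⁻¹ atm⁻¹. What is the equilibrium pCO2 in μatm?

KH = 10^(−1.33) = 4.677×10^-2 mol kg⁻¹ atm⁻¹
pCO2 = [CO2*]/KH = 30.2×10^-6 / 4.677×10^-2 = 6.46×10^-4 atm = 646 μatm

pCO2 = 646 μatm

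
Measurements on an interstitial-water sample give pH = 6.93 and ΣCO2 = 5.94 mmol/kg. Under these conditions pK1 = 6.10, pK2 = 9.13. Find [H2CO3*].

[CO2*] = 0.761 mmol/kg

α₀ = 1 / (1 + K1/[H⁺] + K1K2/[H⁺]²) = 1 / (1 + 10^+0.83 + 10^-1.37)
   = 1 / (1 + 6.7608 + 0.042658) = 1/7.8035 = 0.1281
[CO2*] = α₀ × DIC = 0.1281 × 5.94 = 0.761 mmol/kg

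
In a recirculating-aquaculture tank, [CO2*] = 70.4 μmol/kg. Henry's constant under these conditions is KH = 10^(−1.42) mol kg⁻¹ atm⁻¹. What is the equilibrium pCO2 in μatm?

KH = 10^(−1.42) = 3.802×10^-2 mol kg⁻¹ atm⁻¹
pCO2 = [CO2*]/KH = 70.4×10^-6 / 3.802×10^-2 = 1.85×10^-3 atm = 1850 μatm

pCO2 = 1850 μatm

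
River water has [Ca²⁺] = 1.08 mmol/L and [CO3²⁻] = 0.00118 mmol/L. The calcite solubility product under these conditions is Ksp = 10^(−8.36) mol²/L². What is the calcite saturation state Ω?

Ksp = 10^(−8.36) = 4.365×10^-9
Ω = [Ca²⁺][CO3²⁻]/Ksp = (1.08×10^-3)(0.00118×10^-3) / 4.365×10^-9 = 0.292

Ω = 0.292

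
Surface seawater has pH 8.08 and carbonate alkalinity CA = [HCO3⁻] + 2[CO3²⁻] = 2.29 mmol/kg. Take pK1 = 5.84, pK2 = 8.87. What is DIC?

DIC = 2.02 mmol/kg

CA = [HCO3⁻] + 2[CO3²⁻] = (α₁ + 2α₂)·DIC
At pH 8.08: [H⁺]/K1 = 10^-2.24 = 0.0057544, K2/[H⁺] = 10^-0.79 = 0.16218
α₁ = 1/(1 + 0.0057544 + 0.16218) = 1/1.1679 = 0.8562; α₂ = α₁·K2/[H⁺] = 0.1389
α₁ + 2α₂ = 1.1339
DIC = CA / (α₁ + 2α₂) = 2.29 / 1.1339 = 2.02 mmol/kg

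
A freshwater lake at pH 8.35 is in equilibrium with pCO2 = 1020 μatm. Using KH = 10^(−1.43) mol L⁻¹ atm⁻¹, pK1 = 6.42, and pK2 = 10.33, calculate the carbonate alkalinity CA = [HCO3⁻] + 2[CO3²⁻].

[CO2*] = KH · pCO2 = 10^(−1.43) × 1020×10^-6 = 3.790×10^-5 mol/L
α₀ = 1/(1 + K1/[H⁺] + K1K2/[H⁺]²) = 1/(1 + 10^+1.93 + 10^-0.05) = 0.01149
DIC = [CO2*]/α₀ = 3.790×10^-5 / 0.01149 = 3.297 mmol/L
CA = (α₁ + 2α₂)·DIC = (0.9783 + 2×0.01024) × 3.297 = 3.29 mmol/L

CA = 3.29 mmol/L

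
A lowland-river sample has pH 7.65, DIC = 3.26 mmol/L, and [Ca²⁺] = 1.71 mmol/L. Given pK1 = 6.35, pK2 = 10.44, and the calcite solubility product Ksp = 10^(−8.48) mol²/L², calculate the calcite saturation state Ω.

Ω = 2.60

α₂ = 1 / (1 + [H⁺]/K2 + [H⁺]²/(K1K2)) = 1 / (1 + 10^+2.79 + 10^+1.49)
   = 1 / (1 + 616.60 + 30.903) = 1/648.50 = 0.001542
[CO3²⁻] = α₂ × DIC = 0.001542 × 3.26 = 0.005027 mmol/L = 5.027 μmol/L
Ksp = 10^(−8.48) = 3.311×10^-9
Ω = [Ca²⁺][CO3²⁻]/Ksp = (1.71×10^-3)(5.027×10^-6) / 3.311×10^-9 = 2.60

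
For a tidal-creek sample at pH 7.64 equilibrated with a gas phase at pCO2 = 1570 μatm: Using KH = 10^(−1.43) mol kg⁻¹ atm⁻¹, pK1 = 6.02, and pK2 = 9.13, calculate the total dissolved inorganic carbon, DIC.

DIC = 2.57 mmol/kg

[CO2*] = KH · pCO2 = 10^(−1.43) × 1570×10^-6 = 5.833×10^-5 mol/kg
α₀ = 1/(1 + K1/[H⁺] + K1K2/[H⁺]²) = 1/(1 + 10^+1.62 + 10^+0.13) = 0.02271
DIC = [CO2*]/α₀ = 5.833×10^-5 / 0.02271 = 2.57 mmol/kg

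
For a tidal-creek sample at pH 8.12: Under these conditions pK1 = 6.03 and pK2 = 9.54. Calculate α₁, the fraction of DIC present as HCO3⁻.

α₁ = 0.956

α₁ = 1 / (1 + [H⁺]/K1 + K2/[H⁺]) = 1 / (1 + 10^-2.09 + 10^-1.42)
   = 1 / (1 + 0.0081283 + 0.038019) = 1/1.0461 = 0.9559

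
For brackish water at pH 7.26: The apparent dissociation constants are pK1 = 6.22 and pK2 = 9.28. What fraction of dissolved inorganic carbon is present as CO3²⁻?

α₂ = 0.00868

α₂ = 1 / (1 + [H⁺]/K2 + [H⁺]²/(K1K2)) = 1 / (1 + 10^+2.02 + 10^+0.98)
   = 1 / (1 + 104.71 + 9.5499) = 1/115.26 = 0.008676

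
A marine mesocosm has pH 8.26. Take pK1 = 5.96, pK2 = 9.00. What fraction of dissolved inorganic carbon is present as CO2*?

α₀ = 1 / (1 + K1/[H⁺] + K1K2/[H⁺]²) = 1 / (1 + 10^+2.30 + 10^+1.56)
   = 1 / (1 + 199.53 + 36.308) = 1/236.83 = 0.004222

α₀ = 0.00422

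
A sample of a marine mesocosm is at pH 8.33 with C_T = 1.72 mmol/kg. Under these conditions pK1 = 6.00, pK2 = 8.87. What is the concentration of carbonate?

α₂ = 1 / (1 + [H⁺]/K2 + [H⁺]²/(K1K2)) = 1 / (1 + 10^+0.54 + 10^-1.79)
   = 1 / (1 + 3.4674 + 0.016218) = 1/4.4836 = 0.2230
[CO3²⁻] = α₂ × DIC = 0.2230 × 1.72 = 0.384 mmol/kg

[CO3²⁻] = 0.384 mmol/kg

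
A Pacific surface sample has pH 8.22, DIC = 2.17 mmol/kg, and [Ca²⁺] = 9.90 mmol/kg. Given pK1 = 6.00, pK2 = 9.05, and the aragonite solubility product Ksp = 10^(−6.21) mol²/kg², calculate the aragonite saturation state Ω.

α₂ = 1 / (1 + [H⁺]/K2 + [H⁺]²/(K1K2)) = 1 / (1 + 10^+0.83 + 10^-1.39)
   = 1 / (1 + 6.7608 + 0.040738) = 1/7.8016 = 0.1282
[CO3²⁻] = α₂ × DIC = 0.1282 × 2.17 = 0.2781 mmol/kg
Ksp = 10^(−6.21) = 6.166×10^-7
Ω = [Ca²⁺][CO3²⁻]/Ksp = (9.90×10^-3)(2.781×10^-4) / 6.166×10^-7 = 4.47

Ω = 4.47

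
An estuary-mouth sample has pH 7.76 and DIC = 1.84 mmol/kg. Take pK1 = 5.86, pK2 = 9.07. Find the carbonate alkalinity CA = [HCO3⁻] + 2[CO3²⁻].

CA = [HCO3⁻] + 2[CO3²⁻] = (α₁ + 2α₂)·DIC
At pH 7.76: [H⁺]/K1 = 10^-1.90 = 0.012589, K2/[H⁺] = 10^-1.31 = 0.048978
α₁ = 1/(1 + 0.012589 + 0.048978) = 1/1.0616 = 0.9420; α₂ = α₁·K2/[H⁺] = 0.04614
α₁ + 2α₂ = 1.0343
CA = 1.0343 × 1.84 = 1.90 mmol/kg

CA = 1.90 mmol/kg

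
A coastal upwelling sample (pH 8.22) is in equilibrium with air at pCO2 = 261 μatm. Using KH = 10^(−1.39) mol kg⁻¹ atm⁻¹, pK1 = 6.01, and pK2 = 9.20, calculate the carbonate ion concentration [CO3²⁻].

[CO3²⁻] = 0.181 mmol/kg

[CO2*] = KH · pCO2 = 10^(−1.39) × 261×10^-6 = 1.063×10^-5 mol/kg
α₀ = 1/(1 + K1/[H⁺] + K1K2/[H⁺]²) = 1/(1 + 10^+2.21 + 10^+1.23) = 0.005551
DIC = [CO2*]/α₀ = 1.063×10^-5 / 0.005551 = 1.916 mmol/kg
[CO3²⁻] = α₂·DIC; α₂ = 0.09426, so [CO3²⁻] = 0.09426 × 1.916 = 0.181 mmol/kg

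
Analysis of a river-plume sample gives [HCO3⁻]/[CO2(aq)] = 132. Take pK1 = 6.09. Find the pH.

From K1 = [H⁺][HCO3⁻]/[CO2(aq)]:  pH = pK1 + log₁₀([HCO3⁻]/[CO2(aq)])
log₁₀(132) = +2.121
pH = 6.09 + (+2.121) = 8.21

pH = 8.21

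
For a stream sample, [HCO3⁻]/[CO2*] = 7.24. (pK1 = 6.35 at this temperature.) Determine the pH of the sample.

pH = 7.21

From K1 = [H⁺][HCO3⁻]/[CO2*]:  pH = pK1 + log₁₀([HCO3⁻]/[CO2*])
log₁₀(7.24) = +0.860
pH = 6.35 + (+0.860) = 7.21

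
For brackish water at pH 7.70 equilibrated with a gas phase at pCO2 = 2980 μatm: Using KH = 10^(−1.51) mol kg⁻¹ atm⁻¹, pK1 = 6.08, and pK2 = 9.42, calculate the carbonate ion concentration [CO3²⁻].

[CO3²⁻] = 0.0732 mmol/kg

[CO2*] = KH · pCO2 = 10^(−1.51) × 2980×10^-6 = 9.209×10^-5 mol/kg
α₀ = 1/(1 + K1/[H⁺] + K1K2/[H⁺]²) = 1/(1 + 10^+1.62 + 10^-0.10) = 0.02300
DIC = [CO2*]/α₀ = 9.209×10^-5 / 0.02300 = 4.004 mmol/kg
[CO3²⁻] = α₂·DIC; α₂ = 0.01827, so [CO3²⁻] = 0.01827 × 4.004 = 0.0732 mmol/kg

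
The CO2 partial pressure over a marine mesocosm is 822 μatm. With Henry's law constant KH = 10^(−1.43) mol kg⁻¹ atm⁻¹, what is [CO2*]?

[CO2*] = 30.5 μmol/kg

KH = 10^(−1.43) = 3.715×10^-2 mol kg⁻¹ atm⁻¹
[CO2*] = KH · pCO2 = 3.715×10^-2 × 822×10^-6 atm = 3.05×10^-5 mol/kg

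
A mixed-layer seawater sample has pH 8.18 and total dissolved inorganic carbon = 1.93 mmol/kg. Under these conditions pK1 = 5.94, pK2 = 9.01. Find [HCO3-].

α₁ = 1 / (1 + [H⁺]/K1 + K2/[H⁺]) = 1 / (1 + 10^-2.24 + 10^-0.83)
   = 1 / (1 + 0.0057544 + 0.14791) = 1/1.1537 = 0.8668
[HCO3⁻] = α₁ × DIC = 0.8668 × 1.93 = 1.67 mmol/kg

[HCO3⁻] = 1.67 mmol/kg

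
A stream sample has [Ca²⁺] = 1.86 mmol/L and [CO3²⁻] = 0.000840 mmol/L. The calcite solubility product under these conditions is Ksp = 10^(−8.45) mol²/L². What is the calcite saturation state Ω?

Ksp = 10^(−8.45) = 3.548×10^-9
Ω = [Ca²⁺][CO3²⁻]/Ksp = (1.86×10^-3)(0.000840×10^-3) / 3.548×10^-9 = 0.440

Ω = 0.440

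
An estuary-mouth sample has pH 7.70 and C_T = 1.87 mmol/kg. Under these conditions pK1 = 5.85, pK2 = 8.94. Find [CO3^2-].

[CO3²⁻] = 0.100 mmol/kg

α₂ = 1 / (1 + [H⁺]/K2 + [H⁺]²/(K1K2)) = 1 / (1 + 10^+1.24 + 10^-0.61)
   = 1 / (1 + 17.378 + 0.24547) = 1/18.623 = 0.05370
[CO3²⁻] = α₂ × DIC = 0.05370 × 1.87 = 0.100 mmol/kg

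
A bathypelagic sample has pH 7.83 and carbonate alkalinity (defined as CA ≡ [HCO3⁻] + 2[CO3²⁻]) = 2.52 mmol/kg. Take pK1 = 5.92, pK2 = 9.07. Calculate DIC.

DIC = 2.42 mmol/kg

CA = [HCO3⁻] + 2[CO3²⁻] = (α₁ + 2α₂)·DIC
At pH 7.83: [H⁺]/K1 = 10^-1.91 = 0.012303, K2/[H⁺] = 10^-1.24 = 0.057544
α₁ = 1/(1 + 0.012303 + 0.057544) = 1/1.0698 = 0.9347; α₂ = α₁·K2/[H⁺] = 0.05379
α₁ + 2α₂ = 1.0423
DIC = CA / (α₁ + 2α₂) = 2.52 / 1.0423 = 2.42 mmol/kg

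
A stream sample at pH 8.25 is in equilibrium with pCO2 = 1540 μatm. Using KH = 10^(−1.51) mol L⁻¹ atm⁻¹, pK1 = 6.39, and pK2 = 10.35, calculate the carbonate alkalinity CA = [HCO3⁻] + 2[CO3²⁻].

CA = 3.50 mmol/L

[CO2*] = KH · pCO2 = 10^(−1.51) × 1540×10^-6 = 4.759×10^-5 mol/L
α₀ = 1/(1 + K1/[H⁺] + K1K2/[H⁺]²) = 1/(1 + 10^+1.86 + 10^-0.24) = 0.01351
DIC = [CO2*]/α₀ = 4.759×10^-5 / 0.01351 = 3.523 mmol/L
CA = (α₁ + 2α₂)·DIC = (0.9787 + 2×0.007774) × 3.523 = 3.50 mmol/L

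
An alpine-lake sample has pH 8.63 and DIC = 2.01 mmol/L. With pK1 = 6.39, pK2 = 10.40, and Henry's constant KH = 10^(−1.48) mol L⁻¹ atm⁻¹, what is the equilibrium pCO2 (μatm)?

pCO2 = 342 μatm

α₀ = 1 / (1 + K1/[H⁺] + K1K2/[H⁺]²) = 1 / (1 + 10^+2.24 + 10^+0.47)
   = 1 / (1 + 173.78 + 2.9512) = 1/177.73 = 0.005626
[CO2*] = α₀ × DIC = 0.005626 × 2.01 = 0.01131 mmol/L = 11.31 μmol/L
pCO2 = [CO2*]/KH = 1.131×10^-5 / 3.311×10^-2 = 342 μatm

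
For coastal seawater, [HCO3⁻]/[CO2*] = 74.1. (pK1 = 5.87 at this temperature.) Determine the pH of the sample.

From K1 = [H⁺][HCO3⁻]/[CO2*]:  pH = pK1 + log₁₀([HCO3⁻]/[CO2*])
log₁₀(74.1) = +1.870
pH = 5.87 + (+1.870) = 7.74

pH = 7.74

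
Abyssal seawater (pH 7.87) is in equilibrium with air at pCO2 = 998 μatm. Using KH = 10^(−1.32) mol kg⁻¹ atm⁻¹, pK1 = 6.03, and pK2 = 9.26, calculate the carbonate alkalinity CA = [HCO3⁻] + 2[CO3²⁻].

CA = 3.57 mmol/kg

[CO2*] = KH · pCO2 = 10^(−1.32) × 998×10^-6 = 4.777×10^-5 mol/kg
α₀ = 1/(1 + K1/[H⁺] + K1K2/[H⁺]²) = 1/(1 + 10^+1.84 + 10^+0.45) = 0.01370
DIC = [CO2*]/α₀ = 4.777×10^-5 / 0.01370 = 3.487 mmol/kg
CA = (α₁ + 2α₂)·DIC = (0.9477 + 2×0.03861) × 3.487 = 3.57 mmol/kg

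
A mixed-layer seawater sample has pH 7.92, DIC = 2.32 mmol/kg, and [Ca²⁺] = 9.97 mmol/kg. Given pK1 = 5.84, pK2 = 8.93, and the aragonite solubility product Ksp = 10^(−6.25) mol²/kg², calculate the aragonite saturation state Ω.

α₂ = 1 / (1 + [H⁺]/K2 + [H⁺]²/(K1K2)) = 1 / (1 + 10^+1.01 + 10^-1.07)
   = 1 / (1 + 10.233 + 0.085114) = 1/11.318 = 0.08835
[CO3²⁻] = α₂ × DIC = 0.08835 × 2.32 = 0.2050 mmol/kg
Ksp = 10^(−6.25) = 5.623×10^-7
Ω = [Ca²⁺][CO3²⁻]/Ksp = (9.97×10^-3)(2.050×10^-4) / 5.623×10^-7 = 3.63

Ω = 3.63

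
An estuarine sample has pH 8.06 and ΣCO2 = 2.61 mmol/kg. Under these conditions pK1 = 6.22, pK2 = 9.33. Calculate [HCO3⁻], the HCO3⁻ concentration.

[HCO3⁻] = 2.44 mmol/kg

α₁ = 1 / (1 + [H⁺]/K1 + K2/[H⁺]) = 1 / (1 + 10^-1.84 + 10^-1.27)
   = 1 / (1 + 0.014454 + 0.053703) = 1/1.0682 = 0.9362
[HCO3⁻] = α₁ × DIC = 0.9362 × 2.61 = 2.44 mmol/kg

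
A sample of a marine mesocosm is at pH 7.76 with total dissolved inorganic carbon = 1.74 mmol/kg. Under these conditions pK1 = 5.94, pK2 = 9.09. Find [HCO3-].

α₁ = 1 / (1 + [H⁺]/K1 + K2/[H⁺]) = 1 / (1 + 10^-1.82 + 10^-1.33)
   = 1 / (1 + 0.015136 + 0.046774) = 1/1.0619 = 0.9417
[HCO3⁻] = α₁ × DIC = 0.9417 × 1.74 = 1.64 mmol/kg

[HCO3⁻] = 1.64 mmol/kg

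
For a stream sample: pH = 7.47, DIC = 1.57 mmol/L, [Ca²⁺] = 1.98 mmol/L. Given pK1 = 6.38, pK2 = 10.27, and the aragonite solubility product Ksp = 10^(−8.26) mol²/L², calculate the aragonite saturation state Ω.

α₂ = 1 / (1 + [H⁺]/K2 + [H⁺]²/(K1K2)) = 1 / (1 + 10^+2.80 + 10^+1.71)
   = 1 / (1 + 630.96 + 51.286) = 1/683.24 = 0.001464
[CO3²⁻] = α₂ × DIC = 0.001464 × 1.57 = 0.002298 mmol/L = 2.298 μmol/L
Ksp = 10^(−8.26) = 5.495×10^-9
Ω = [Ca²⁺][CO3²⁻]/Ksp = (1.98×10^-3)(2.298×10^-6) / 5.495×10^-9 = 0.828

Ω = 0.828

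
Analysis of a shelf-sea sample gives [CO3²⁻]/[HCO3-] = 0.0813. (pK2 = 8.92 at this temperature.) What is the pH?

From K2 = [H⁺][CO3²⁻]/[HCO3-]:  pH = pK2 + log₁₀([CO3²⁻]/[HCO3-])
log₁₀(0.0813) = -1.090
pH = 8.92 + (-1.090) = 7.83

pH = 7.83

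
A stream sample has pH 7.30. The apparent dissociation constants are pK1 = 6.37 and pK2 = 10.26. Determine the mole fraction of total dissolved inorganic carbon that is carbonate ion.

α₂ = 0.000980

α₂ = 1 / (1 + [H⁺]/K2 + [H⁺]²/(K1K2)) = 1 / (1 + 10^+2.96 + 10^+2.03)
   = 1 / (1 + 912.01 + 107.15) = 1/1020.2 = 0.0009802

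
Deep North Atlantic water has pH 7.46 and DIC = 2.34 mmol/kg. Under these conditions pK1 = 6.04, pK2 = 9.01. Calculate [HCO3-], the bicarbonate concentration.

α₁ = 1 / (1 + [H⁺]/K1 + K2/[H⁺]) = 1 / (1 + 10^-1.42 + 10^-1.55)
   = 1 / (1 + 0.038019 + 0.028184) = 1/1.0662 = 0.9379
[HCO3⁻] = α₁ × DIC = 0.9379 × 2.34 = 2.19 mmol/kg

[HCO3⁻] = 2.19 mmol/kg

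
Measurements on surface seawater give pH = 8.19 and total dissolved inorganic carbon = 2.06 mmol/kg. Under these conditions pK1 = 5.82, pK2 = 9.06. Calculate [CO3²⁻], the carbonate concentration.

α₂ = 1 / (1 + [H⁺]/K2 + [H⁺]²/(K1K2)) = 1 / (1 + 10^+0.87 + 10^-1.50)
   = 1 / (1 + 7.4131 + 0.031623) = 1/8.4447 = 0.1184
[CO3²⁻] = α₂ × DIC = 0.1184 × 2.06 = 0.244 mmol/kg

[CO3²⁻] = 0.244 mmol/kg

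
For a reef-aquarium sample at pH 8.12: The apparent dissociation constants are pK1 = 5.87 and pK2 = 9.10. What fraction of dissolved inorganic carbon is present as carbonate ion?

α₂ = 1 / (1 + [H⁺]/K2 + [H⁺]²/(K1K2)) = 1 / (1 + 10^+0.98 + 10^-1.27)
   = 1 / (1 + 9.5499 + 0.053703) = 1/10.604 = 0.09431

α₂ = 0.0943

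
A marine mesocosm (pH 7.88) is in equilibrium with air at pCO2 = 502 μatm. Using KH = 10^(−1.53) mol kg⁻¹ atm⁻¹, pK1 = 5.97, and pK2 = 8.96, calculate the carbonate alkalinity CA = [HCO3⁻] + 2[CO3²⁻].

[CO2*] = KH · pCO2 = 10^(−1.53) × 502×10^-6 = 1.482×10^-5 mol/kg
α₀ = 1/(1 + K1/[H⁺] + K1K2/[H⁺]²) = 1/(1 + 10^+1.91 + 10^+0.83) = 0.01123
DIC = [CO2*]/α₀ = 1.482×10^-5 / 0.01123 = 1.319 mmol/kg
CA = (α₁ + 2α₂)·DIC = (0.9128 + 2×0.07593) × 1.319 = 1.40 mmol/kg

CA = 1.40 mmol/kg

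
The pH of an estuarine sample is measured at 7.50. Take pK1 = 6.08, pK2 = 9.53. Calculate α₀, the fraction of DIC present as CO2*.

α₀ = 0.0363

α₀ = 1 / (1 + K1/[H⁺] + K1K2/[H⁺]²) = 1 / (1 + 10^+1.42 + 10^-0.61)
   = 1 / (1 + 26.303 + 0.24547) = 1/27.548 = 0.03630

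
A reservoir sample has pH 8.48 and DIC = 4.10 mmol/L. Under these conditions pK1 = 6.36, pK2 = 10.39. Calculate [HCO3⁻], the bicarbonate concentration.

[HCO3⁻] = 4.02 mmol/L

α₁ = 1 / (1 + [H⁺]/K1 + K2/[H⁺]) = 1 / (1 + 10^-2.12 + 10^-1.91)
   = 1 / (1 + 0.0075858 + 0.012303) = 1/1.0199 = 0.9805
[HCO3⁻] = α₁ × DIC = 0.9805 × 4.10 = 4.02 mmol/L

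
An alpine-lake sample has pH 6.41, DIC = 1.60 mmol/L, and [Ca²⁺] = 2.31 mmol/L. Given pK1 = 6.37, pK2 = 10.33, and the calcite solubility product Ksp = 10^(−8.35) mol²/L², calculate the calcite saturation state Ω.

Ω = 0.0520

α₂ = 1 / (1 + [H⁺]/K2 + [H⁺]²/(K1K2)) = 1 / (1 + 10^+3.92 + 10^+3.88)
   = 1 / (1 + 8317.6 + 7585.8) = 1/1.5904×10^4 = 6.288×10^-5
[CO3²⁻] = α₂ × DIC = 6.288×10^-5 × 1.60 = 0.0001006 mmol/L = 0.1006 μmol/L
Ksp = 10^(−8.35) = 4.467×10^-9
Ω = [Ca²⁺][CO3²⁻]/Ksp = (2.31×10^-3)(1.006×10^-7) / 4.467×10^-9 = 0.0520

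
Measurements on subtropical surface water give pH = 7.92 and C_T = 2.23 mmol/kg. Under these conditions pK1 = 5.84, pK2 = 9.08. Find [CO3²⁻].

[CO3²⁻] = 0.143 mmol/kg

α₂ = 1 / (1 + [H⁺]/K2 + [H⁺]²/(K1K2)) = 1 / (1 + 10^+1.16 + 10^-0.92)
   = 1 / (1 + 14.454 + 0.12023) = 1/15.575 = 0.06421
[CO3²⁻] = α₂ × DIC = 0.06421 × 2.23 = 0.143 mmol/kg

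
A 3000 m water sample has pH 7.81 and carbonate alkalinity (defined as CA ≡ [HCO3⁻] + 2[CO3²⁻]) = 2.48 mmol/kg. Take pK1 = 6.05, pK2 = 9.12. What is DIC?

DIC = 2.41 mmol/kg

CA = [HCO3⁻] + 2[CO3²⁻] = (α₁ + 2α₂)·DIC
At pH 7.81: [H⁺]/K1 = 10^-1.76 = 0.017378, K2/[H⁺] = 10^-1.31 = 0.048978
α₁ = 1/(1 + 0.017378 + 0.048978) = 1/1.0664 = 0.9378; α₂ = α₁·K2/[H⁺] = 0.04593
α₁ + 2α₂ = 1.0296
DIC = CA / (α₁ + 2α₂) = 2.48 / 1.0296 = 2.41 mmol/kg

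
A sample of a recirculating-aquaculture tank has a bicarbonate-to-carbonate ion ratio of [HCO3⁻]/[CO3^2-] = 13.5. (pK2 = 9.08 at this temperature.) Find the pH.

From K2 = [H⁺][CO3^2-]/[HCO3⁻]:  pH = pK2 − log₁₀([HCO3⁻]/[CO3^2-])
log₁₀(13.5) = +1.130
pH = 9.08 − (+1.130) = 7.95

pH = 7.95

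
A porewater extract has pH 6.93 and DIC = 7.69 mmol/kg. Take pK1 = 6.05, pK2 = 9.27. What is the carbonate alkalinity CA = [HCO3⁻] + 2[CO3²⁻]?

CA = 6.83 mmol/kg

CA = [HCO3⁻] + 2[CO3²⁻] = (α₁ + 2α₂)·DIC
At pH 6.93: [H⁺]/K1 = 10^-0.88 = 0.13183, K2/[H⁺] = 10^-2.34 = 0.0045709
α₁ = 1/(1 + 0.13183 + 0.0045709) = 1/1.1364 = 0.8800; α₂ = α₁·K2/[H⁺] = 0.004022
α₁ + 2α₂ = 0.8880
CA = 0.8880 × 7.69 = 6.83 mmol/kg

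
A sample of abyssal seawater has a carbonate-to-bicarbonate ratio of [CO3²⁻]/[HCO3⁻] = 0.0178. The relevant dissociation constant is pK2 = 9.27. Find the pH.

From K2 = [H⁺][CO3²⁻]/[HCO3⁻]:  pH = pK2 + log₁₀([CO3²⁻]/[HCO3⁻])
log₁₀(0.0178) = -1.750
pH = 9.27 + (-1.750) = 7.52

pH = 7.52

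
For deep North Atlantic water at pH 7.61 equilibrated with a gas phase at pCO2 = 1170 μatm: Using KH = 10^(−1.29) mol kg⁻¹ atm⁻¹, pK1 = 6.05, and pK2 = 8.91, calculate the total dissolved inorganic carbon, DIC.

DIC = 2.35 mmol/kg

[CO2*] = KH · pCO2 = 10^(−1.29) × 1170×10^-6 = 6.000×10^-5 mol/kg
α₀ = 1/(1 + K1/[H⁺] + K1K2/[H⁺]²) = 1/(1 + 10^+1.56 + 10^+0.26) = 0.02556
DIC = [CO2*]/α₀ = 6.000×10^-5 / 0.02556 = 2.35 mmol/kg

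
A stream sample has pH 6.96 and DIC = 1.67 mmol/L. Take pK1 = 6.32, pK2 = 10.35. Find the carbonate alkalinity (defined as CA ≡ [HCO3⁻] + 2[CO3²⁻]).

CA = [HCO3⁻] + 2[CO3²⁻] = (α₁ + 2α₂)·DIC
At pH 6.96: [H⁺]/K1 = 10^-0.64 = 0.22909, K2/[H⁺] = 10^-3.39 = 0.00040738
α₁ = 1/(1 + 0.22909 + 0.00040738) = 1/1.2295 = 0.8133; α₂ = α₁·K2/[H⁺] = 0.0003313
α₁ + 2α₂ = 0.8140
CA = 0.8140 × 1.67 = 1.36 mmol/L

CA = 1.36 mmol/L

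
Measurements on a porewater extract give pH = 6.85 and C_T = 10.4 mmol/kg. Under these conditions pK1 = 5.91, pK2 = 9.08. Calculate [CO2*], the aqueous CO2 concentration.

α₀ = 1 / (1 + K1/[H⁺] + K1K2/[H⁺]²) = 1 / (1 + 10^+0.94 + 10^-1.29)
   = 1 / (1 + 8.7096 + 0.051286) = 1/9.7609 = 0.1024
[CO2*] = α₀ × DIC = 0.1024 × 10.4 = 1.07 mmol/kg

[CO2*] = 1.07 mmol/kg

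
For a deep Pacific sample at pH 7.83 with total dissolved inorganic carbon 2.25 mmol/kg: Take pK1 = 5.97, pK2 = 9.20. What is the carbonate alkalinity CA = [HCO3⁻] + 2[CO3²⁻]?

CA = 2.31 mmol/kg

CA = [HCO3⁻] + 2[CO3²⁻] = (α₁ + 2α₂)·DIC
At pH 7.83: [H⁺]/K1 = 10^-1.86 = 0.013804, K2/[H⁺] = 10^-1.37 = 0.042658
α₁ = 1/(1 + 0.013804 + 0.042658) = 1/1.0565 = 0.9466; α₂ = α₁·K2/[H⁺] = 0.04038
α₁ + 2α₂ = 1.0273
CA = 1.0273 × 2.25 = 2.31 mmol/kg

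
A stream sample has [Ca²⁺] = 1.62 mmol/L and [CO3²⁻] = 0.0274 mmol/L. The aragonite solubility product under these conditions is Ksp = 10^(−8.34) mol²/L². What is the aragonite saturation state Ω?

Ω = 9.71

Ksp = 10^(−8.34) = 4.571×10^-9
Ω = [Ca²⁺][CO3²⁻]/Ksp = (1.62×10^-3)(0.0274×10^-3) / 4.571×10^-9 = 9.71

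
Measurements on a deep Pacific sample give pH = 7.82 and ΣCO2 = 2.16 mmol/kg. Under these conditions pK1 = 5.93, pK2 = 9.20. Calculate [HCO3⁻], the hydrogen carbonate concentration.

[HCO3⁻] = 2.05 mmol/kg

α₁ = 1 / (1 + [H⁺]/K1 + K2/[H⁺]) = 1 / (1 + 10^-1.89 + 10^-1.38)
   = 1 / (1 + 0.012882 + 0.041687) = 1/1.0546 = 0.9483
[HCO3⁻] = α₁ × DIC = 0.9483 × 2.16 = 2.05 mmol/kg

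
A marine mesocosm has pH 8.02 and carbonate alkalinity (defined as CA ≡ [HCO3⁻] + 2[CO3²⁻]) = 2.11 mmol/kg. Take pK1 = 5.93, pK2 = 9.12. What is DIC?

CA = [HCO3⁻] + 2[CO3²⁻] = (α₁ + 2α₂)·DIC
At pH 8.02: [H⁺]/K1 = 10^-2.09 = 0.0081283, K2/[H⁺] = 10^-1.10 = 0.079433
α₁ = 1/(1 + 0.0081283 + 0.079433) = 1/1.0876 = 0.9195; α₂ = α₁·K2/[H⁺] = 0.07304
α₁ + 2α₂ = 1.0656
DIC = CA / (α₁ + 2α₂) = 2.11 / 1.0656 = 1.98 mmol/kg

DIC = 1.98 mmol/kg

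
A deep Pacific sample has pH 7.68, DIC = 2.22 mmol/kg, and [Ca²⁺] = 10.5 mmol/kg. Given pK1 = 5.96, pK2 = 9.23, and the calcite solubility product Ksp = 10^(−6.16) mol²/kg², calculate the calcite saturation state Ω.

α₂ = 1 / (1 + [H⁺]/K2 + [H⁺]²/(K1K2)) = 1 / (1 + 10^+1.55 + 10^-0.17)
   = 1 / (1 + 35.481 + 0.67608) = 1/37.157 = 0.02691
[CO3²⁻] = α₂ × DIC = 0.02691 × 2.22 = 0.05975 mmol/kg
Ksp = 10^(−6.16) = 6.918×10^-7
Ω = [Ca²⁺][CO3²⁻]/Ksp = (10.5×10^-3)(5.975×10^-5) / 6.918×10^-7 = 0.907

Ω = 0.907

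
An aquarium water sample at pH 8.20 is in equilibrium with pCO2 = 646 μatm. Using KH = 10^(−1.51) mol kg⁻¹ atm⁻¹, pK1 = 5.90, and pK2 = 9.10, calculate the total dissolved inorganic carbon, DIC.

[CO2*] = KH · pCO2 = 10^(−1.51) × 646×10^-6 = 1.996×10^-5 mol/kg
α₀ = 1/(1 + K1/[H⁺] + K1K2/[H⁺]²) = 1/(1 + 10^+2.30 + 10^+1.40) = 0.004432
DIC = [CO2*]/α₀ = 1.996×10^-5 / 0.004432 = 4.50 mmol/kg

DIC = 4.50 mmol/kg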